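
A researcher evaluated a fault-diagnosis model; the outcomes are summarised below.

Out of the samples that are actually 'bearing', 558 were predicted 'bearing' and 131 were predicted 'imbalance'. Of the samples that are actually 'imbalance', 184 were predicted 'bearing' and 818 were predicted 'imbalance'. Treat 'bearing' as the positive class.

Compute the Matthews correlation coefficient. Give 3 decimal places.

MCC = (TP·TN − FP·FN) / √((TP+FP)(TP+FN)(TN+FP)(TN+FN))
Numerator = 558·818 − 184·131 = 432340
Denominator = √(742·689·1002·949) = √486135191724 = 697233.9577
MCC = 432340 / 697233.9577 = 0.620

0.620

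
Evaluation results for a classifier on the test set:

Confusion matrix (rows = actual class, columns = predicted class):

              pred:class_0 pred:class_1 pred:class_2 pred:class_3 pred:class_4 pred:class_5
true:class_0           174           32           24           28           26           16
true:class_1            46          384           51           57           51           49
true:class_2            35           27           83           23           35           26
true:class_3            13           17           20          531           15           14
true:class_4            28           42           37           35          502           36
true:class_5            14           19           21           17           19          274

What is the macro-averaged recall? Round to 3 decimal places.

0.651

Per-class recall (TP/(TP+FN)):
  class_0: TP=174, FN=32+24+28+26+16=126 → 174/300 = 0.5800
  class_1: TP=384, FN=46+51+57+51+49=254 → 384/638 = 0.6019
  class_2: TP=83, FN=35+27+23+35+26=146 → 83/229 = 0.3624
  class_3: TP=531, FN=13+17+20+15+14=79 → 531/610 = 0.8705
  class_4: TP=502, FN=28+42+37+35+36=178 → 502/680 = 0.7382
  class_5: TP=274, FN=14+19+21+17+19=90 → 274/364 = 0.7527
Macro-recall = mean = (0.5800 + 0.6019 + 0.3624 + 0.8705 + 0.7382 + 0.7527) / 6 = 0.651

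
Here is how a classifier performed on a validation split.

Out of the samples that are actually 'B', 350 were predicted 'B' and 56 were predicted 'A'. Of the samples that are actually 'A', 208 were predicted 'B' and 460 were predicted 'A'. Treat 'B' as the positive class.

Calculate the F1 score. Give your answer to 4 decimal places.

0.7261

Precision = TP/(TP+FP) = 350/558 = 0.6272
Recall = TP/(TP+FN) = 350/406 = 0.8621
F1 = 2·TP/(2·TP+FP+FN) = 700/964 = 0.7261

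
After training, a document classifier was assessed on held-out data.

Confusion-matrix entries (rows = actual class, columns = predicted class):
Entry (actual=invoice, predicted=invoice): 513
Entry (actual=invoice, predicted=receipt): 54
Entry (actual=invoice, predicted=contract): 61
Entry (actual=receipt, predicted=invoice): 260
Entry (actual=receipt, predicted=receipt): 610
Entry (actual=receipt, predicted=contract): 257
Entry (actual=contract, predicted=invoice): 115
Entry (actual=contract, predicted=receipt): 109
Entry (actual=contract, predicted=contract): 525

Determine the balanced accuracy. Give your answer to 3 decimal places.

0.686

Balanced accuracy = mean of per-class recall.
  invoice: recall = 513/628 = 0.8169
  receipt: recall = 610/1127 = 0.5413
  contract: recall = 525/749 = 0.7009
Mean = (0.8169 + 0.5413 + 0.7009) / 3 = 0.686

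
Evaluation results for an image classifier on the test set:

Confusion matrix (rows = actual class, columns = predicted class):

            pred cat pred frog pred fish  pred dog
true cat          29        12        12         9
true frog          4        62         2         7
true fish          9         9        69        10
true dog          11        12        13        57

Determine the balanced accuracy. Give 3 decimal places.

0.655

Balanced accuracy = mean of per-class recall.
  cat: recall = 29/62 = 0.4677
  frog: recall = 62/75 = 0.8267
  fish: recall = 69/97 = 0.7113
  dog: recall = 57/93 = 0.6129
Mean = (0.4677 + 0.8267 + 0.7113 + 0.6129) / 4 = 0.655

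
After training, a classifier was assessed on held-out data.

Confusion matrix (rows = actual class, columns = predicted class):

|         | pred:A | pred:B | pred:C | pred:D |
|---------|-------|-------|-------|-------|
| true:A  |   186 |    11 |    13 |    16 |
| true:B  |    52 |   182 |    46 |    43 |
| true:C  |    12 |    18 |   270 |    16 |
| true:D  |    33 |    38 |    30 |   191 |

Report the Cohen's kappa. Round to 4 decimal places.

0.6217

Observed agreement pₒ = trace/N = 829/1157 = 0.71651
Expected agreement pₑ = Σ (rowᵢ·colᵢ)/N² = (226·283 + 323·249 + 316·359 + 292·266)/1157² = 0.25063
κ = (pₒ − pₑ)/(1 − pₑ) = (0.71651 − 0.25063)/(1 − 0.25063) = 0.6217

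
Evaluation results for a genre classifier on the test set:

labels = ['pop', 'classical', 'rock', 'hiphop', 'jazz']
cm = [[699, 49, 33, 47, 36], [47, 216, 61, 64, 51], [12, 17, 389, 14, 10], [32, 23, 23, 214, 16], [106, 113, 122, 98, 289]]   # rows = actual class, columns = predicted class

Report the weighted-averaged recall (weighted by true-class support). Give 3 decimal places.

Per-class recall (TP/(TP+FN)):
  pop: TP=699, FN=49+33+47+36=165 → 699/864 = 0.8090
  classical: TP=216, FN=47+61+64+51=223 → 216/439 = 0.4920
  rock: TP=389, FN=12+17+14+10=53 → 389/442 = 0.8801
  hiphop: TP=214, FN=32+23+23+16=94 → 214/308 = 0.6948
  jazz: TP=289, FN=106+113+122+98=439 → 289/728 = 0.3970
Weighted-recall = Σ (supportᵢ/N)·recallᵢ with N=2781: (864/2781)·0.8090 + (439/2781)·0.4920 + (442/2781)·0.8801 + (308/2781)·0.6948 + (728/2781)·0.3970 = 0.650

0.650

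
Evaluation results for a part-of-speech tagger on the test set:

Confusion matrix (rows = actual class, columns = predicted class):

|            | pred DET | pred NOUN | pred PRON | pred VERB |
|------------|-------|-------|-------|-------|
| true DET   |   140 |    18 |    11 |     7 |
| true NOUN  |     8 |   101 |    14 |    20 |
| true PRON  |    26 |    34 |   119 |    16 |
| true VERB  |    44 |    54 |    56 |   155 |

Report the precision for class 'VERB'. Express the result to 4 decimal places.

0.7828

One-vs-rest for 'VERB': TP = diagonal; FP = other classes predicted 'VERB'; FN = 'VERB' predicted as other.
precision = TP/(TP+FP).
VERB: TP=155, FP=7+20+16=43 → 155/198 = 0.78283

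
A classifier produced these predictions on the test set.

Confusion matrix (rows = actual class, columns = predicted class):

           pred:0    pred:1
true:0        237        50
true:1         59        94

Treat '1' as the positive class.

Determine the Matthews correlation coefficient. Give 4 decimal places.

MCC = (TP·TN − FP·FN) / √((TP+FP)(TP+FN)(TN+FP)(TN+FN))
Numerator = 94·237 − 50·59 = 19328
Denominator = √(144·153·287·296) = √1871662464 = 43262.7145
MCC = 19328 / 43262.7145 = 0.4468

0.4468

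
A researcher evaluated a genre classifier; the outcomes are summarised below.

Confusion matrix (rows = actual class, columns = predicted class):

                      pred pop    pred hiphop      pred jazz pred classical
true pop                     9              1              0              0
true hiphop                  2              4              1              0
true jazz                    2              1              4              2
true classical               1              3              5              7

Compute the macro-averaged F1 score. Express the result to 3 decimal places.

Per-class F1 score (2·TP/(2·TP+FP+FN)):
  pop: TP=9, FP=2+2+1=5, FN=1+0+0=1 → 18/24 = 0.7500
  hiphop: TP=4, FP=1+1+3=5, FN=2+1+0=3 → 8/16 = 0.5000
  jazz: TP=4, FP=0+1+5=6, FN=2+1+2=5 → 8/19 = 0.4211
  classical: TP=7, FP=0+0+2=2, FN=1+3+5=9 → 14/25 = 0.5600
Macro-F1 score = mean = (0.7500 + 0.5000 + 0.4211 + 0.5600) / 4 = 0.558

0.558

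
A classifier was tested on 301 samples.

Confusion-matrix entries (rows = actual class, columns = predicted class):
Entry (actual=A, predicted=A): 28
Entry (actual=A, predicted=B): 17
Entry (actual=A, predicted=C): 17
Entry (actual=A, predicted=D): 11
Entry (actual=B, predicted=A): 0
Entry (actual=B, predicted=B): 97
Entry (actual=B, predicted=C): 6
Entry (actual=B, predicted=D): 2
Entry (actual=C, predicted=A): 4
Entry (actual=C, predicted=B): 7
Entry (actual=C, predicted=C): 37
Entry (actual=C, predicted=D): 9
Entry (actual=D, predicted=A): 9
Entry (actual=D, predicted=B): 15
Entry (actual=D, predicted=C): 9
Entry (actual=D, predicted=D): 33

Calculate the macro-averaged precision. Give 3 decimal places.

0.633

Per-class precision (TP/(TP+FP)):
  A: TP=28, FP=0+4+9=13 → 28/41 = 0.6829
  B: TP=97, FP=17+7+15=39 → 97/136 = 0.7132
  C: TP=37, FP=17+6+9=32 → 37/69 = 0.5362
  D: TP=33, FP=11+2+9=22 → 33/55 = 0.6000
Macro-precision = mean = (0.6829 + 0.7132 + 0.5362 + 0.6000) / 4 = 0.633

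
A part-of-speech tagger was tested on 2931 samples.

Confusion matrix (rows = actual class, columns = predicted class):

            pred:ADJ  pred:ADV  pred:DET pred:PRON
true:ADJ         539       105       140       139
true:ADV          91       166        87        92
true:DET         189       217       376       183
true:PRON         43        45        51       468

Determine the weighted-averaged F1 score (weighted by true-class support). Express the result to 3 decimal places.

Per-class F1 score (2·TP/(2·TP+FP+FN)):
  ADJ: TP=539, FP=91+189+43=323, FN=105+140+139=384 → 1078/1785 = 0.6039
  ADV: TP=166, FP=105+217+45=367, FN=91+87+92=270 → 332/969 = 0.3426
  DET: TP=376, FP=140+87+51=278, FN=189+217+183=589 → 752/1619 = 0.4645
  PRON: TP=468, FP=139+92+183=414, FN=43+45+51=139 → 936/1489 = 0.6286
Weighted-F1 score = Σ (supportᵢ/N)·F1 scoreᵢ with N=2931: (923/2931)·0.6039 + (436/2931)·0.3426 + (965/2931)·0.4645 + (607/2931)·0.6286 = 0.524

0.524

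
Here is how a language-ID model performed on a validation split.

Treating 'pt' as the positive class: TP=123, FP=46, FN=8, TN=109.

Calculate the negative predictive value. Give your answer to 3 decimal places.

0.932

NPV = TN/(TN+FN) = 109/(109+8) = 0.932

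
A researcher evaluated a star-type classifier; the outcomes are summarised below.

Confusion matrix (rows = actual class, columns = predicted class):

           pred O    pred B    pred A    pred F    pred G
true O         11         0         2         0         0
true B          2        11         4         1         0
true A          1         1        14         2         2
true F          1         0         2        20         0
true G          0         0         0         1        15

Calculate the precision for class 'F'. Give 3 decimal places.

0.833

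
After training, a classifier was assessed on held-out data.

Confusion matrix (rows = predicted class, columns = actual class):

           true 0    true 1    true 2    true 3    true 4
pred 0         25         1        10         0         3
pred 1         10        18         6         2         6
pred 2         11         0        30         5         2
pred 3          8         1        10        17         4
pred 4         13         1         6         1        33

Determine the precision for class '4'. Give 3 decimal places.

One-vs-rest for '4': TP = diagonal; FP = other classes predicted '4'; FN = '4' predicted as other.
precision = TP/(TP+FP).
4: TP=33, FP=13+1+6+1=21 → 33/54 = 0.6111

0.611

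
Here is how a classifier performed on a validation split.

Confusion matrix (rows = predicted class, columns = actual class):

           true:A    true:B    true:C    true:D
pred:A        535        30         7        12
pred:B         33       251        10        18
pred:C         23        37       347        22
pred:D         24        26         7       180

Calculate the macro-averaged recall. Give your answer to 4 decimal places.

0.8277

Per-class recall (TP/(TP+FN)):
  A: TP=535, FN=33+23+24=80 → 535/615 = 0.86992
  B: TP=251, FN=30+37+26=93 → 251/344 = 0.72965
  C: TP=347, FN=7+10+7=24 → 347/371 = 0.93531
  D: TP=180, FN=12+18+22=52 → 180/232 = 0.77586
Macro-recall = mean = (0.86992 + 0.72965 + 0.93531 + 0.77586) / 4 = 0.8277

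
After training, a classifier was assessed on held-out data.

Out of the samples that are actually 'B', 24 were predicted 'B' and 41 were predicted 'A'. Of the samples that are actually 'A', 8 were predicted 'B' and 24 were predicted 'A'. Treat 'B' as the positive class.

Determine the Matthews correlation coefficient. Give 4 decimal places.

0.1192

MCC = (TP·TN − FP·FN) / √((TP+FP)(TP+FN)(TN+FP)(TN+FN))
Numerator = 24·24 − 8·41 = 248
Denominator = √(32·65·32·65) = √4326400 = 2080.0000
MCC = 248 / 2080.0000 = 0.1192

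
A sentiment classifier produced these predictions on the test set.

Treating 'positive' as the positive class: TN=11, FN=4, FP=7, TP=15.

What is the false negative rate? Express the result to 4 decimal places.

0.2105

FNR = FN/(FN+TP) = 4/(4+15) = 0.2105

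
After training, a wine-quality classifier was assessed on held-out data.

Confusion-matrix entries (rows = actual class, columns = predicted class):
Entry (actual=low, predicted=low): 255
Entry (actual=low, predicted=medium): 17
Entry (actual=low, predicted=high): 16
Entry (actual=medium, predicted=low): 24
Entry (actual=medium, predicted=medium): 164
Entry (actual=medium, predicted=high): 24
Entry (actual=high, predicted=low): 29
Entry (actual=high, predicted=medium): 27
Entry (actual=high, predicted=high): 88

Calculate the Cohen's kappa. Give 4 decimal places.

0.6652

Observed agreement pₒ = trace/N = 507/644 = 0.78727
Expected agreement pₑ = Σ (rowᵢ·colᵢ)/N² = (288·308 + 212·208 + 144·128)/644² = 0.36465
κ = (pₒ − pₑ)/(1 − pₑ) = (0.78727 − 0.36465)/(1 − 0.36465) = 0.6652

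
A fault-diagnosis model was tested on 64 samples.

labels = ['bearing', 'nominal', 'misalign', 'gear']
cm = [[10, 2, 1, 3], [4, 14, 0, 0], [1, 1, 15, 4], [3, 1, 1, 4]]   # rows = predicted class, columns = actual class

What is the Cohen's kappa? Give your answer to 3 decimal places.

0.556

Observed agreement pₒ = trace/N = 43/64 = 0.6719
Expected agreement pₑ = Σ (rowᵢ·colᵢ)/N² = (18·16 + 18·18 + 17·21 + 11·9)/64² = 0.2607
κ = (pₒ − pₑ)/(1 − pₑ) = (0.6719 − 0.2607)/(1 − 0.2607) = 0.556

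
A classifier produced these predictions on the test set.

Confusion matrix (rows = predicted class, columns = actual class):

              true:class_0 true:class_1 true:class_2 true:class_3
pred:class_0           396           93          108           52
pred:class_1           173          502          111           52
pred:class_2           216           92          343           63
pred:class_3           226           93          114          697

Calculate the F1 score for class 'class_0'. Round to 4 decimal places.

One-vs-rest for 'class_0': TP = diagonal; FP = other classes predicted 'class_0'; FN = 'class_0' predicted as other.
F1 score = 2·TP/(2·TP+FP+FN).
class_0: TP=396, FP=93+108+52=253, FN=173+216+226=615 → 792/1660 = 0.47711

0.4771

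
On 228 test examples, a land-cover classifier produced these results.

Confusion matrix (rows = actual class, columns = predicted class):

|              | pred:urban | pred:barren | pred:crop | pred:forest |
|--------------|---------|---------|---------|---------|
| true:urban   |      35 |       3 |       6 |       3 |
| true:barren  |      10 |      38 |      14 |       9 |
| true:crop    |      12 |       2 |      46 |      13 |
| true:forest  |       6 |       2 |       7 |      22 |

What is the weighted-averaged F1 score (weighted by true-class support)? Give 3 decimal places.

Per-class F1 score (2·TP/(2·TP+FP+FN)):
  urban: TP=35, FP=10+12+6=28, FN=3+6+3=12 → 70/110 = 0.6364
  barren: TP=38, FP=3+2+2=7, FN=10+14+9=33 → 76/116 = 0.6552
  crop: TP=46, FP=6+14+7=27, FN=12+2+13=27 → 92/146 = 0.6301
  forest: TP=22, FP=3+9+13=25, FN=6+2+7=15 → 44/84 = 0.5238
Weighted-F1 score = Σ (supportᵢ/N)·F1 scoreᵢ with N=228: (47/228)·0.6364 + (71/228)·0.6552 + (73/228)·0.6301 + (37/228)·0.5238 = 0.622

0.622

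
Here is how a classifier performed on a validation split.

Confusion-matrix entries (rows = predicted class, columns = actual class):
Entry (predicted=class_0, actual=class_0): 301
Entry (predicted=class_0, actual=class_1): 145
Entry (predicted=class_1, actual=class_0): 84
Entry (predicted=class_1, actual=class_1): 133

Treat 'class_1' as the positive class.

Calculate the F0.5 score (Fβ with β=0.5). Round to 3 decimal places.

0.580

Fβ = (1+β²)·TP / ((1+β²)·TP + β²·FN + FP), with β²=1/4
= 1.25·133 / (1.25·133 + 0.25·145 + 84) = 0.580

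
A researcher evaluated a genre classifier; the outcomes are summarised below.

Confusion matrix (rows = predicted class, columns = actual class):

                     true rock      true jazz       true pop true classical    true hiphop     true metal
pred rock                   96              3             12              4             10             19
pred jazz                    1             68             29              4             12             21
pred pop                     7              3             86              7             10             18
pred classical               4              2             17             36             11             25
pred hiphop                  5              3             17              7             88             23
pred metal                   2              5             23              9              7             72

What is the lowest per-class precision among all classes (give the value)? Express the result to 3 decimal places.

Per-class precision (TP/(TP+FP)):
  rock: TP=96, FP=3+12+4+10+19=48 → 96/144 = 0.6667
  jazz: TP=68, FP=1+29+4+12+21=67 → 68/135 = 0.5037
  pop: TP=86, FP=7+3+7+10+18=45 → 86/131 = 0.6565
  classical: TP=36, FP=4+2+17+11+25=59 → 36/95 = 0.3789
  hiphop: TP=88, FP=5+3+17+7+23=55 → 88/143 = 0.6154
  metal: TP=72, FP=2+5+23+9+7=46 → 72/118 = 0.6102
Lowest is class 'classical' with precision = 0.379.

0.379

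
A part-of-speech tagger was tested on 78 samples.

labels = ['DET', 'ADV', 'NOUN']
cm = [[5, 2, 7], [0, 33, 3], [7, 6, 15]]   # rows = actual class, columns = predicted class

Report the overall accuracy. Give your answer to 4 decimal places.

0.6795

Accuracy = trace / total = (5+33+15=53) / 78 = 53/78 = 0.6795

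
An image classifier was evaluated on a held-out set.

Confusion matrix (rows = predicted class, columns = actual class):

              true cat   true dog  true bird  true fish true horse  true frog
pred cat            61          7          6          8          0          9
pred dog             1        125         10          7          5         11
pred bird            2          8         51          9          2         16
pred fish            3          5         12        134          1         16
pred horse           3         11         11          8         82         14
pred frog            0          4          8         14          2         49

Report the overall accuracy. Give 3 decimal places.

Accuracy = trace / total = (61+125+51+134+82+49=502) / 715 = 502/715 = 0.702

0.702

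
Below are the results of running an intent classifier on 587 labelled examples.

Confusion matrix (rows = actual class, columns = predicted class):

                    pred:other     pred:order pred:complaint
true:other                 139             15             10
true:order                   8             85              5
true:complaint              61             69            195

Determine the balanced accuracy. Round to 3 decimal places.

0.772

Balanced accuracy = mean of per-class recall.
  other: recall = 139/164 = 0.8476
  order: recall = 85/98 = 0.8673
  complaint: recall = 195/325 = 0.6000
Mean = (0.8476 + 0.8673 + 0.6000) / 3 = 0.772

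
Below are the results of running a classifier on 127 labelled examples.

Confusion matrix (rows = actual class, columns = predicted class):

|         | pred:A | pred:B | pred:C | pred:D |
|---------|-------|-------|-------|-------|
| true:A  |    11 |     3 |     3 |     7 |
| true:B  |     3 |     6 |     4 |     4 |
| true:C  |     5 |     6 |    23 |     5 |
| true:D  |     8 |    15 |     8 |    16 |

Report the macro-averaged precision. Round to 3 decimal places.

0.428

Per-class precision (TP/(TP+FP)):
  A: TP=11, FP=3+5+8=16 → 11/27 = 0.4074
  B: TP=6, FP=3+6+15=24 → 6/30 = 0.2000
  C: TP=23, FP=3+4+8=15 → 23/38 = 0.6053
  D: TP=16, FP=7+4+5=16 → 16/32 = 0.5000
Macro-precision = mean = (0.4074 + 0.2000 + 0.6053 + 0.5000) / 4 = 0.428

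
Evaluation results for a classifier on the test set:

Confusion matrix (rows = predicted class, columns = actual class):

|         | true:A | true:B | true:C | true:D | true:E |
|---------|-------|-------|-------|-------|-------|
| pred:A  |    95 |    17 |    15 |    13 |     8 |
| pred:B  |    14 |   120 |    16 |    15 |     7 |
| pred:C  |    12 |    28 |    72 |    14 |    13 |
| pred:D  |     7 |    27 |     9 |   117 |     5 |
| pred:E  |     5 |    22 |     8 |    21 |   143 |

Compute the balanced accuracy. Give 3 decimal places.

Balanced accuracy = mean of per-class recall.
  A: recall = 95/133 = 0.7143
  B: recall = 120/214 = 0.5607
  C: recall = 72/120 = 0.6000
  D: recall = 117/180 = 0.6500
  E: recall = 143/176 = 0.8125
Mean = (0.7143 + 0.5607 + 0.6000 + 0.6500 + 0.8125) / 5 = 0.668

0.668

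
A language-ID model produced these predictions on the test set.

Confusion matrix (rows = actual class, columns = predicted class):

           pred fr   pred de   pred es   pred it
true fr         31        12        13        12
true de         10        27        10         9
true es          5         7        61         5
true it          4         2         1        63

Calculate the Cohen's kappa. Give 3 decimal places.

0.555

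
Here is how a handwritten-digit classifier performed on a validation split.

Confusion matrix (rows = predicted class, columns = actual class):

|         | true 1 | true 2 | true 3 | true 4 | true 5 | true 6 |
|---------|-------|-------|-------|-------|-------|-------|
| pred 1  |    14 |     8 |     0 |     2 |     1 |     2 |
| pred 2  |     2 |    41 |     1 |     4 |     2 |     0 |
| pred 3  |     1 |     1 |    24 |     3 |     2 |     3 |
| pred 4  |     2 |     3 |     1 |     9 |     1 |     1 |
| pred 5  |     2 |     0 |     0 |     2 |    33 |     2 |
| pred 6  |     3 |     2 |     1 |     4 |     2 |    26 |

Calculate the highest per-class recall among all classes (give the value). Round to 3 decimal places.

0.889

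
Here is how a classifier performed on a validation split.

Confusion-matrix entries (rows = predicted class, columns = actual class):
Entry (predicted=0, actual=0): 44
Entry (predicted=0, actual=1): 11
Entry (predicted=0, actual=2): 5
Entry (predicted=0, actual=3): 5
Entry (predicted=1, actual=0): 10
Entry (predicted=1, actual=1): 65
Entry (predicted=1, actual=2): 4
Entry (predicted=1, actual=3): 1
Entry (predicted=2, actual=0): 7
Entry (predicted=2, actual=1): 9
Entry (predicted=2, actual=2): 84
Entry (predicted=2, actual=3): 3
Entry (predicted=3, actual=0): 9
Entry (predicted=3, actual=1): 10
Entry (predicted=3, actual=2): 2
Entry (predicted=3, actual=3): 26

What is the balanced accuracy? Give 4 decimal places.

0.7350

Balanced accuracy = mean of per-class recall.
  0: recall = 44/70 = 0.62857
  1: recall = 65/95 = 0.68421
  2: recall = 84/95 = 0.88421
  3: recall = 26/35 = 0.74286
Mean = (0.62857 + 0.68421 + 0.88421 + 0.74286) / 4 = 0.7350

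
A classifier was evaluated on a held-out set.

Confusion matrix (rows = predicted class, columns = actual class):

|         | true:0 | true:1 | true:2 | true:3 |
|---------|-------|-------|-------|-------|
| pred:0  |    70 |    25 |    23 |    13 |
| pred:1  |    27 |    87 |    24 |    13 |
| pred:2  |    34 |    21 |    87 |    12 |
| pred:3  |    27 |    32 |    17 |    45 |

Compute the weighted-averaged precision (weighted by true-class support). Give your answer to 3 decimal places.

Per-class precision (TP/(TP+FP)):
  0: TP=70, FP=25+23+13=61 → 70/131 = 0.5344
  1: TP=87, FP=27+24+13=64 → 87/151 = 0.5762
  2: TP=87, FP=34+21+12=67 → 87/154 = 0.5649
  3: TP=45, FP=27+32+17=76 → 45/121 = 0.3719
Weighted-precision = Σ (supportᵢ/N)·precisionᵢ with N=557: (158/557)·0.5344 + (165/557)·0.5762 + (151/557)·0.5649 + (83/557)·0.3719 = 0.531

0.531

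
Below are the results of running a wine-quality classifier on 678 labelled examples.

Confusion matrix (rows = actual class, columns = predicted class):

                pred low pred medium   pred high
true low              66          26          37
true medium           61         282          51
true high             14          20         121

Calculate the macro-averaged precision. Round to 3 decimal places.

0.636

Per-class precision (TP/(TP+FP)):
  low: TP=66, FP=61+14=75 → 66/141 = 0.4681
  medium: TP=282, FP=26+20=46 → 282/328 = 0.8598
  high: TP=121, FP=37+51=88 → 121/209 = 0.5789
Macro-precision = mean = (0.4681 + 0.8598 + 0.5789) / 3 = 0.636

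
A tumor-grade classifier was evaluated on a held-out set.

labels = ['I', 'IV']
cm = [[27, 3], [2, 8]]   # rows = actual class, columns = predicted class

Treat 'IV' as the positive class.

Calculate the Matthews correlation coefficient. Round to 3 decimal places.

MCC = (TP·TN − FP·FN) / √((TP+FP)(TP+FN)(TN+FP)(TN+FN))
Numerator = 8·27 − 3·2 = 210
Denominator = √(11·10·30·29) = √95700 = 309.3542
MCC = 210 / 309.3542 = 0.679

0.679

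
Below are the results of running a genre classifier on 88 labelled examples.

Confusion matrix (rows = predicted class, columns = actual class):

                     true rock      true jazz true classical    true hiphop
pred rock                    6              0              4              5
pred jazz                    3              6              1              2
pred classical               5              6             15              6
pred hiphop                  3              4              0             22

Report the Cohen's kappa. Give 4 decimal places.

Observed agreement pₒ = trace/N = 49/88 = 0.55682
Expected agreement pₑ = Σ (rowᵢ·colᵢ)/N² = (17·15 + 16·12 + 20·32 + 35·29)/88² = 0.27144
κ = (pₒ − pₑ)/(1 − pₑ) = (0.55682 − 0.27144)/(1 − 0.27144) = 0.3917

0.3917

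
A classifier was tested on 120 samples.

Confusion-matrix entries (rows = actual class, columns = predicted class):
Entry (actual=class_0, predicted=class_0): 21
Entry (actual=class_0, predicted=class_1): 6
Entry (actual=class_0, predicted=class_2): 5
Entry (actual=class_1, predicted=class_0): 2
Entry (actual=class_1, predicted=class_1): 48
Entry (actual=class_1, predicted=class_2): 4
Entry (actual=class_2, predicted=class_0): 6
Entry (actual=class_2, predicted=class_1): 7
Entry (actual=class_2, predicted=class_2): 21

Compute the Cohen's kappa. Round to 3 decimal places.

Observed agreement pₒ = trace/N = 90/120 = 0.7500
Expected agreement pₑ = Σ (rowᵢ·colᵢ)/N² = (32·29 + 54·61 + 34·30)/120² = 0.3640
κ = (pₒ − pₑ)/(1 − pₑ) = (0.7500 − 0.3640)/(1 − 0.3640) = 0.607

0.607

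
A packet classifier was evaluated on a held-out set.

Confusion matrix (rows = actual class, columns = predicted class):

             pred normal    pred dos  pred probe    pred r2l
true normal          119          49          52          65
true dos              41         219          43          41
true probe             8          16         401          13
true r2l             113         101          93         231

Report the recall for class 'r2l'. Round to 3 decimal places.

0.429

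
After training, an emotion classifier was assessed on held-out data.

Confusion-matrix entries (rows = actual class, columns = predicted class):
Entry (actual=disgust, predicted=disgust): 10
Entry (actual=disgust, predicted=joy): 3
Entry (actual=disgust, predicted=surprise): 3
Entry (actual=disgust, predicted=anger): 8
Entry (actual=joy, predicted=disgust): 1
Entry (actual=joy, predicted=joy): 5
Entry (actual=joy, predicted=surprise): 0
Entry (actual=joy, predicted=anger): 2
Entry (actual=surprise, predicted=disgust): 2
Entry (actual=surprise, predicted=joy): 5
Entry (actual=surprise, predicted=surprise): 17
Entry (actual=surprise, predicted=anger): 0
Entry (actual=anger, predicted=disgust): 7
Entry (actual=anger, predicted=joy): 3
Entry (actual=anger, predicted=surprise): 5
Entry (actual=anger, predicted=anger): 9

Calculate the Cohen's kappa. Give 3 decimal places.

0.341

Observed agreement pₒ = trace/N = 41/80 = 0.5125
Expected agreement pₑ = Σ (rowᵢ·colᵢ)/N² = (24·20 + 8·16 + 24·25 + 24·19)/80² = 0.2600
κ = (pₒ − pₑ)/(1 − pₑ) = (0.5125 − 0.2600)/(1 − 0.2600) = 0.341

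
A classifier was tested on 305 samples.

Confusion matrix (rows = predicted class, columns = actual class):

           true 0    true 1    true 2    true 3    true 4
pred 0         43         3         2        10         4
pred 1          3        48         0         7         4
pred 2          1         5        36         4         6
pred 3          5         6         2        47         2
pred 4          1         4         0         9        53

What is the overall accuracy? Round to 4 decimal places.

0.7443

Accuracy = trace / total = (43+48+36+47+53=227) / 305 = 227/305 = 0.7443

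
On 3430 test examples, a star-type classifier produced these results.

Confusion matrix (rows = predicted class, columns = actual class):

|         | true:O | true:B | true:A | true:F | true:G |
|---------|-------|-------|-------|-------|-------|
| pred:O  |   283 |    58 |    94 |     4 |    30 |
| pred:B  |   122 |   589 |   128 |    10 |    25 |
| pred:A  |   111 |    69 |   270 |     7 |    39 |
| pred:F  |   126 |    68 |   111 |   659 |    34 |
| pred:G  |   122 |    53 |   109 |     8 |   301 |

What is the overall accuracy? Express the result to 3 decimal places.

Accuracy = trace / total = (283+589+270+659+301=2102) / 3430 = 2102/3430 = 0.613

0.613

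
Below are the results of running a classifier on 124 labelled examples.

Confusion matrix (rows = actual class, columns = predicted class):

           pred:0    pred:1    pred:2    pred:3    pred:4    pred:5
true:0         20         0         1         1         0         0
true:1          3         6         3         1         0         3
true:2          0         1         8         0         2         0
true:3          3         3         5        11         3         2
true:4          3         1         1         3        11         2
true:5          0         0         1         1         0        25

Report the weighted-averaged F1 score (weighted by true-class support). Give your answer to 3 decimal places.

Per-class F1 score (2·TP/(2·TP+FP+FN)):
  0: TP=20, FP=3+0+3+3+0=9, FN=0+1+1+0+0=2 → 40/51 = 0.7843
  1: TP=6, FP=0+1+3+1+0=5, FN=3+3+1+0+3=10 → 12/27 = 0.4444
  2: TP=8, FP=1+3+5+1+1=11, FN=0+1+0+2+0=3 → 16/30 = 0.5333
  3: TP=11, FP=1+1+0+3+1=6, FN=3+3+5+3+2=16 → 22/44 = 0.5000
  4: TP=11, FP=0+0+2+3+0=5, FN=3+1+1+3+2=10 → 22/37 = 0.5946
  5: TP=25, FP=0+3+0+2+2=7, FN=0+0+1+1+0=2 → 50/59 = 0.8475
Weighted-F1 score = Σ (supportᵢ/N)·F1 scoreᵢ with N=124: (22/124)·0.7843 + (16/124)·0.4444 + (11/124)·0.5333 + (27/124)·0.5000 + (21/124)·0.5946 + (27/124)·0.8475 = 0.638

0.638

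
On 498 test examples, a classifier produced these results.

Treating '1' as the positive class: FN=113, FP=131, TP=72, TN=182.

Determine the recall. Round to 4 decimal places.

0.3892

Recall = TP/(TP+FN) = 72/(72+113) = 72/185 = 0.3892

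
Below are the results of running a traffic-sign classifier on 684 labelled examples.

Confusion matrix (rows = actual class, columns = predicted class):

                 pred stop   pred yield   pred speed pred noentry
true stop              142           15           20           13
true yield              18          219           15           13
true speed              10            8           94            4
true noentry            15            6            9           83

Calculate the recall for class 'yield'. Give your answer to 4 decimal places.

Take TP from the diagonal, FP from the rest of the 'yield' prediction marginal, FN from the rest of the 'yield' actual marginal.
recall = TP/(TP+FN).
yield: TP=219, FN=18+15+13=46 → 219/265 = 0.82642

0.8264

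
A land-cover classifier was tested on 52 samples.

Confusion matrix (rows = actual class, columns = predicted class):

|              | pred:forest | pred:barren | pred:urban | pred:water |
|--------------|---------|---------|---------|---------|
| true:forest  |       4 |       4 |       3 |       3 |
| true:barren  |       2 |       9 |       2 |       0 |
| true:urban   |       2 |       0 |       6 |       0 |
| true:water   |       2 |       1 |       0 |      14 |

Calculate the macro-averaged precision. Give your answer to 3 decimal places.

0.603

Per-class precision (TP/(TP+FP)):
  forest: TP=4, FP=2+2+2=6 → 4/10 = 0.4000
  barren: TP=9, FP=4+0+1=5 → 9/14 = 0.6429
  urban: TP=6, FP=3+2+0=5 → 6/11 = 0.5455
  water: TP=14, FP=3+0+0=3 → 14/17 = 0.8235
Macro-precision = mean = (0.4000 + 0.6429 + 0.5455 + 0.8235) / 4 = 0.603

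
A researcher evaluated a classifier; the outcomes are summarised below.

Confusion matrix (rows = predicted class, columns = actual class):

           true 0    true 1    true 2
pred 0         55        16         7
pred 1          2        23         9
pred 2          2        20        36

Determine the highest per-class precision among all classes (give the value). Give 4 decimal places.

Per-class precision (TP/(TP+FP)):
  0: TP=55, FP=16+7=23 → 55/78 = 0.70513
  1: TP=23, FP=2+9=11 → 23/34 = 0.67647
  2: TP=36, FP=2+20=22 → 36/58 = 0.62069
Highest is class '0' with precision = 0.7051.

0.7051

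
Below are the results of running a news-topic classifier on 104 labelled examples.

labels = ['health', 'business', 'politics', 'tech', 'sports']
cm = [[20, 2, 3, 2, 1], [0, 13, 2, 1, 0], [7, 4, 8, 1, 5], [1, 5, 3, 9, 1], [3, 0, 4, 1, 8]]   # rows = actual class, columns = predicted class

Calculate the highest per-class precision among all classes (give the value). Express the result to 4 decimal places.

0.6452

Per-class precision (TP/(TP+FP)):
  health: TP=20, FP=0+7+1+3=11 → 20/31 = 0.64516
  business: TP=13, FP=2+4+5+0=11 → 13/24 = 0.54167
  politics: TP=8, FP=3+2+3+4=12 → 8/20 = 0.40000
  tech: TP=9, FP=2+1+1+1=5 → 9/14 = 0.64286
  sports: TP=8, FP=1+0+5+1=7 → 8/15 = 0.53333
Highest is class 'health' with precision = 0.6452.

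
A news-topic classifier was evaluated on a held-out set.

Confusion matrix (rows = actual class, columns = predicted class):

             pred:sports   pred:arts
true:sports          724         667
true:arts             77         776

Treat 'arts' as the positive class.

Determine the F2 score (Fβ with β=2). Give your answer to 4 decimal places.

0.7992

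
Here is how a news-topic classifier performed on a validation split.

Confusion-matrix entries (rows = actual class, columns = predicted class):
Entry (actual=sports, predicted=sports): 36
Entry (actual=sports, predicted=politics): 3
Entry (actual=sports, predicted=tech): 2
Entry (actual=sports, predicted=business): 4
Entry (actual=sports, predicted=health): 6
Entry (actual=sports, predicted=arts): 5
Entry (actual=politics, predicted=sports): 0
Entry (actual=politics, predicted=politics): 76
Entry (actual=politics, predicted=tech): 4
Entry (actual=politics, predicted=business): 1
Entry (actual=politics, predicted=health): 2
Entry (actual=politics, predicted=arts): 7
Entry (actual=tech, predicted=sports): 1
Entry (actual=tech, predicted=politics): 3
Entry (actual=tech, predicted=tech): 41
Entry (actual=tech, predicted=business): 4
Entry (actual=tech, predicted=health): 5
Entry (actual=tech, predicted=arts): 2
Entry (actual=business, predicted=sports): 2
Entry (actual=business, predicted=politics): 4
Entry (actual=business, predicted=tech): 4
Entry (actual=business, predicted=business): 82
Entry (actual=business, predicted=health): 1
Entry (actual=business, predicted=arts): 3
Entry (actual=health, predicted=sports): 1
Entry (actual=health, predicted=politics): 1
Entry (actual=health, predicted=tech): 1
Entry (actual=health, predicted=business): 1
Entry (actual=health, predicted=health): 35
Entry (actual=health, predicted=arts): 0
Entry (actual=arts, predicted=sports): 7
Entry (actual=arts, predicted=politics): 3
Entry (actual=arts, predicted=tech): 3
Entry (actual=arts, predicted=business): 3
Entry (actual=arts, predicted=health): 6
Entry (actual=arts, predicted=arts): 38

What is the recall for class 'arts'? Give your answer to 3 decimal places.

0.633

recall = TP/(TP+FN).
arts: TP=38, FN=7+3+3+3+6=22 → 38/60 = 0.6333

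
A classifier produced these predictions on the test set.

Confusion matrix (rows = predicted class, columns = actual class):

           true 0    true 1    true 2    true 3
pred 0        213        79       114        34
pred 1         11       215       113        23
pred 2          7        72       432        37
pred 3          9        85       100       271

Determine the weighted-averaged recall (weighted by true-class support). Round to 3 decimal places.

0.623

Per-class recall (TP/(TP+FN)):
  0: TP=213, FN=11+7+9=27 → 213/240 = 0.8875
  1: TP=215, FN=79+72+85=236 → 215/451 = 0.4767
  2: TP=432, FN=114+113+100=327 → 432/759 = 0.5692
  3: TP=271, FN=34+23+37=94 → 271/365 = 0.7425
Weighted-recall = Σ (supportᵢ/N)·recallᵢ with N=1815: (240/1815)·0.8875 + (451/1815)·0.4767 + (759/1815)·0.5692 + (365/1815)·0.7425 = 0.623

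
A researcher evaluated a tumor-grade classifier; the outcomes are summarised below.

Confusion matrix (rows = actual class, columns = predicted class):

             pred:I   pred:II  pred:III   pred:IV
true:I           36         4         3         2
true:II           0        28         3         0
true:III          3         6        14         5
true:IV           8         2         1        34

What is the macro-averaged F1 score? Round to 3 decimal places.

Per-class F1 score (2·TP/(2·TP+FP+FN)):
  I: TP=36, FP=0+3+8=11, FN=4+3+2=9 → 72/92 = 0.7826
  II: TP=28, FP=4+6+2=12, FN=0+3+0=3 → 56/71 = 0.7887
  III: TP=14, FP=3+3+1=7, FN=3+6+5=14 → 28/49 = 0.5714
  IV: TP=34, FP=2+0+5=7, FN=8+2+1=11 → 68/86 = 0.7907
Macro-F1 score = mean = (0.7826 + 0.7887 + 0.5714 + 0.7907) / 4 = 0.733

0.733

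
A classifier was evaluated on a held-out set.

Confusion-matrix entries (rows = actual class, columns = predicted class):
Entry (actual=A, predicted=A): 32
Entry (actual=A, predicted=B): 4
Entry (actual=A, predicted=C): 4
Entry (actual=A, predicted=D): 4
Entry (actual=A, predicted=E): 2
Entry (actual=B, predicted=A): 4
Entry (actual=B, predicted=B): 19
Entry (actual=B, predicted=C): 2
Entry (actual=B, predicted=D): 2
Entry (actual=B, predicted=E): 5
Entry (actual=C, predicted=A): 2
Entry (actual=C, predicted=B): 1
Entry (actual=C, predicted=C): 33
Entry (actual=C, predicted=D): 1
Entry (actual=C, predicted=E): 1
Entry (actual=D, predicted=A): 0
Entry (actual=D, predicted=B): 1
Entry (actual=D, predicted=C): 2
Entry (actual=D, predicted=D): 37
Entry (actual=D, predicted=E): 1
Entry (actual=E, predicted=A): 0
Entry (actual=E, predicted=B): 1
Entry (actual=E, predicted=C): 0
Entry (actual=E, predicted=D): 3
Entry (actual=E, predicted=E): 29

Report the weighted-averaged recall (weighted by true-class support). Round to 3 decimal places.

0.789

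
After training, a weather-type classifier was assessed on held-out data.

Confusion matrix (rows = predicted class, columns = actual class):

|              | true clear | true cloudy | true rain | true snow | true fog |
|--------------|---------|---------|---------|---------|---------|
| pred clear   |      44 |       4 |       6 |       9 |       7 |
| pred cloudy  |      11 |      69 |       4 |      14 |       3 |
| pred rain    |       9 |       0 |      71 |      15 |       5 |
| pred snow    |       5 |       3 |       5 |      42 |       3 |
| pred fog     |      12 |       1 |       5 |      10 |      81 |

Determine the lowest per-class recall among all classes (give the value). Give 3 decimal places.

0.467

Per-class recall (TP/(TP+FN)):
  clear: TP=44, FN=11+9+5+12=37 → 44/81 = 0.5432
  cloudy: TP=69, FN=4+0+3+1=8 → 69/77 = 0.8961
  rain: TP=71, FN=6+4+5+5=20 → 71/91 = 0.7802
  snow: TP=42, FN=9+14+15+10=48 → 42/90 = 0.4667
  fog: TP=81, FN=7+3+5+3=18 → 81/99 = 0.8182
Lowest is class 'snow' with recall = 0.467.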